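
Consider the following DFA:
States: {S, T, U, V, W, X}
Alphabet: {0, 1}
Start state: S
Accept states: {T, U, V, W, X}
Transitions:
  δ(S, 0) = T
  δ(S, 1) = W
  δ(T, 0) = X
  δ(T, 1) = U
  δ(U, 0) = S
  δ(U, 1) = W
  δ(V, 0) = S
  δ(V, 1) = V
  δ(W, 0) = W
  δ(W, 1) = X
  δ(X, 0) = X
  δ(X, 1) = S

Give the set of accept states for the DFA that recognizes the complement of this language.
Complement accept states = All states \ Original accept states
= {S, T, U, V, W, X} \ {T, U, V, W, X}
{S}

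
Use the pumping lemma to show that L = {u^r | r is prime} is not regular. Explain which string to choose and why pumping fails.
Assume L is regular with pumping length p. Idea: pumping by a suitable count produces a composite length.
Let q be a prime with q ≥ p and choose s = u^q ∈ L. By the pumping lemma, s = xyz with |xy| ≤ p, |y| = k ≥ 1. Take i = q+1: |xy^(q+1)z| = q + q·k = q(1+k). Since q ≥ 2 and 1+k ≥ 2, q(1+k) is composite, so xy^(q+1)z ∉ L.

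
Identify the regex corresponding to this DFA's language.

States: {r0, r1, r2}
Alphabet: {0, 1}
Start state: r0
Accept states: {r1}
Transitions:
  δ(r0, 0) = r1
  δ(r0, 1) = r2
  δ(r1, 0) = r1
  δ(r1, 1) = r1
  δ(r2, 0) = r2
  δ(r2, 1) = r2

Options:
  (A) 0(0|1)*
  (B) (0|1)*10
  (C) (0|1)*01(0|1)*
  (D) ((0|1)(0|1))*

Check each option against the DFA on short strings; one disagreement eliminates an option:
  (A) 0(0|1)*: agrees with the DFA on every string of length ≤ 6
  (B) (0|1)*10: on '0' the DFA goes r0 → r1 and accepts (r1 ∈ Accept), but the regex does not match it → eliminate
  (C) (0|1)*01(0|1)*: on '0' the DFA goes r0 → r1 and accepts (r1 ∈ Accept), but the regex does not match it → eliminate
  (D) ((0|1)(0|1))*: on ε the DFA stays in r0 and rejects (r0 ∉ Accept), but the regex matches it → eliminate
Only (A) is consistent with the DFA.
(A) 0(0|1)*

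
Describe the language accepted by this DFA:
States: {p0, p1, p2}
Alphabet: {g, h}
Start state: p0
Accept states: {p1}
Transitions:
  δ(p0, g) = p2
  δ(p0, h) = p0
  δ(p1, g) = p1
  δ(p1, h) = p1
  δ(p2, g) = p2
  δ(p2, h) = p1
Testing a few strings:
  'h' → reject
  'hg' → reject
  'hhg' → reject
  'gg' → reject
State roles: p0=no g seen yet; p1=substring gh seen; p2=seen a g, waiting for h
All strings over {g,h} containing the substring gh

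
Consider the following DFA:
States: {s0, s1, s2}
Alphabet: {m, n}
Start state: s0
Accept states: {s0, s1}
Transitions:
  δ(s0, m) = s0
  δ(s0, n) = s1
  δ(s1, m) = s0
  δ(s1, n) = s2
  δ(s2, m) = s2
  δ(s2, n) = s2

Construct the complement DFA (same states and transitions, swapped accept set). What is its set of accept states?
Complement accept states = All states \ Original accept states
= {s0, s1, s2} \ {s0, s1}
{s2}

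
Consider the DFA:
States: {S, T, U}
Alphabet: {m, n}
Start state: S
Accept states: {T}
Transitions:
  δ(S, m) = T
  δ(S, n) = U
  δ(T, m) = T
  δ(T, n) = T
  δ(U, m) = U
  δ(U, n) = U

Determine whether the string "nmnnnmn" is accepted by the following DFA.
Processing string "nmnnnmn":
  S --n--> U
  U --m--> U
  U --n--> U
  U --n--> U
  U --n--> U
  U --m--> U
  U --n--> U
Final state: U
Accept states: {T}
No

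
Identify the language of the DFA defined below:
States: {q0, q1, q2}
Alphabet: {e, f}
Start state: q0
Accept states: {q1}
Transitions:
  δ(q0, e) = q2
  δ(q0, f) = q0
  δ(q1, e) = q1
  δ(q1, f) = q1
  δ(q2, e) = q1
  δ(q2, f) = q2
Testing a few strings:
  'ee' → accept
  'ffe' → reject
  'f' → reject
  'ef' → reject
State roles: q0=zero e's seen; q1=≥ two e's seen; q2=one e seen
All strings over {e,f} containing at least two e's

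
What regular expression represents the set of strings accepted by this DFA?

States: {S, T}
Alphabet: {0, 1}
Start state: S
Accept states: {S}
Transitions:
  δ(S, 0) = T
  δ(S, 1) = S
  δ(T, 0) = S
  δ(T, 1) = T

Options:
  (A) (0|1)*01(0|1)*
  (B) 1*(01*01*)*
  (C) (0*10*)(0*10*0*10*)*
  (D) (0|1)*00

Check each option against the DFA on short strings; one disagreement eliminates an option:
  (A) (0|1)*01(0|1)*: on ε the DFA stays in S and accepts (S ∈ Accept), but the regex does not match it → eliminate
  (B) 1*(01*01*)*: agrees with the DFA on every string of length ≤ 6
  (C) (0*10*)(0*10*0*10*)*: on ε the DFA stays in S and accepts (S ∈ Accept), but the regex does not match it → eliminate
  (D) (0|1)*00: on ε the DFA stays in S and accepts (S ∈ Accept), but the regex does not match it → eliminate
Only (B) is consistent with the DFA.
(B) 1*(01*01*)*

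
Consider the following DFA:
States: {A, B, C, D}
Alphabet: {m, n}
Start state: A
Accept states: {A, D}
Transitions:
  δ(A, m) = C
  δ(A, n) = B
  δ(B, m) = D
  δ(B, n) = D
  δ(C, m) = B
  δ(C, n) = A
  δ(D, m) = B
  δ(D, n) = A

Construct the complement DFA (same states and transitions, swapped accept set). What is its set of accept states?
Complement accept states = All states \ Original accept states
= {A, B, C, D} \ {A, D}
{B, C}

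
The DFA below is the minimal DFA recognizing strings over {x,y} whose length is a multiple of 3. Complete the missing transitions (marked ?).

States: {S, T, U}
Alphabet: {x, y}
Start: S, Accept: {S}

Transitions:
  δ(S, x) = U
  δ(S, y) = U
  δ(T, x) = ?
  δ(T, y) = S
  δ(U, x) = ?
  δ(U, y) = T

From the language and accept set, identify what each state tracks — S: length ≡ 0 (mod 3); T: length ≡ 2 (mod 3); U: length ≡ 1 (mod 3).
Each missing δ(q, a) is the state matching the new tracked value after reading a.
δ(T, x) = S; δ(U, x) = T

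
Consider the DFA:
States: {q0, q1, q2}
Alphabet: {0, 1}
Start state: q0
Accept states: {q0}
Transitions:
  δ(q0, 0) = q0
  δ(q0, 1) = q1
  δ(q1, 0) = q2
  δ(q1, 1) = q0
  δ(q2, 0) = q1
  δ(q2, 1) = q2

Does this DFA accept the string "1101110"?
Processing string "1101110":
  q0 --1--> q1
  q1 --1--> q0
  q0 --0--> q0
  q0 --1--> q1
  q1 --1--> q0
  q0 --1--> q1
  q1 --0--> q2
Final state: q2
Accept states: {q0}
No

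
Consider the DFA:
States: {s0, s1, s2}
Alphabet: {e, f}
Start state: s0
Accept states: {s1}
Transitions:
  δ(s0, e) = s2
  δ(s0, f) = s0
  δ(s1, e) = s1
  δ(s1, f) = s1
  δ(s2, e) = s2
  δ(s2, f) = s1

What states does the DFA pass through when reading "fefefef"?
read 'f': s0 → s0
  read 'e': s0 → s2
  read 'f': s2 → s1
  read 'e': s1 → s1
  read 'f': s1 → s1
  read 'e': s1 → s1
  read 'f': s1 → s1
s0 -> s0 -> s2 -> s1 -> s1 -> s1 -> s1 -> s1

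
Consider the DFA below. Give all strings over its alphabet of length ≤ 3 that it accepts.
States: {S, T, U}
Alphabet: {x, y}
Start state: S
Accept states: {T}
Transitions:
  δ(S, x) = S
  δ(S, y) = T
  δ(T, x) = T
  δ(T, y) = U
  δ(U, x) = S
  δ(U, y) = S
y, xy, yx, xxy, xyx, yxx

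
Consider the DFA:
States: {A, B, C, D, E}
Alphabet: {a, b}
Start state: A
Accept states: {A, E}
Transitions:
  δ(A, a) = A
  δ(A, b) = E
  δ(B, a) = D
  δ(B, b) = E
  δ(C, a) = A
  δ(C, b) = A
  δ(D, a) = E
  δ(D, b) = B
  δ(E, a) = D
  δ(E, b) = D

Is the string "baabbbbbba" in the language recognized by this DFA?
Processing string "baabbbbbba":
  A --b--> E
  E --a--> D
  D --a--> E
  E --b--> D
  D --b--> B
  B --b--> E
  E --b--> D
  D --b--> B
  B --b--> E
  E --a--> D
Final state: D
Accept states: {A, E}
No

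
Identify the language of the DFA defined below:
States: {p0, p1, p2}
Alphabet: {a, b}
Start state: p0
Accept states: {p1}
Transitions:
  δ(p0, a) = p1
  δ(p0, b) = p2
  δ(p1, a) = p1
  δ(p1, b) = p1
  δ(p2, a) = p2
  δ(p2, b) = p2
Testing a few strings:
  'a' → accept
  'aab' → accept
  'aaa' → accept
  'aa' → accept
State roles: p0=no input read; p1=started with a; p2=started with b (dead)
All strings over {a,b} starting with a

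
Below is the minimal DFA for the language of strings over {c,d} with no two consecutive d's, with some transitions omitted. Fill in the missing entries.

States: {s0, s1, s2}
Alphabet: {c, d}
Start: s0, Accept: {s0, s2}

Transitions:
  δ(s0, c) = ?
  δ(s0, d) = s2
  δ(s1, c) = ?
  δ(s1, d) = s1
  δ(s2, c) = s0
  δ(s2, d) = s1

From the language and accept set, identify what each state tracks — s0: last symbol not d (ok); s1: saw dd (dead); s2: last symbol d (ok).
Each missing δ(q, a) is the state matching the new tracked value after reading a.
δ(s0, c) = s0; δ(s1, c) = s1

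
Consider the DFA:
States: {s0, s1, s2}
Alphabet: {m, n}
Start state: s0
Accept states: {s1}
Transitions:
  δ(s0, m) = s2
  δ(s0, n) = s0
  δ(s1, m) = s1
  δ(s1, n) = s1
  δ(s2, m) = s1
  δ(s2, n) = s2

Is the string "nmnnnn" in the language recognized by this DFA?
Processing string "nmnnnn":
  s0 --n--> s0
  s0 --m--> s2
  s2 --n--> s2
  s2 --n--> s2
  s2 --n--> s2
  s2 --n--> s2
Final state: s2
Accept states: {s1}
No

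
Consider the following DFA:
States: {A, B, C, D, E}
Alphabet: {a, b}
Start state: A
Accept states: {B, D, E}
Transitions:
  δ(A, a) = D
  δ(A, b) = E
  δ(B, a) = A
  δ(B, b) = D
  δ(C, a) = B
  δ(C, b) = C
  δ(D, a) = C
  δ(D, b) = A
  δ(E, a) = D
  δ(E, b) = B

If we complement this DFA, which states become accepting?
Complement accept states = All states \ Original accept states
= {A, B, C, D, E} \ {B, D, E}
{A, C}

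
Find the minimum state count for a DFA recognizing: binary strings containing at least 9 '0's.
By Myhill–Nerode, count the distinguishable equivalence classes: 10 classes — having seen 0, 1, …, 8, or ≥9 copies of '0'; any two classes i < j (j ≤ 9) are distinguished by the string 0^(9−j), which takes class j to 9 copies (accepted) but leaves class i below 9 (rejected).
10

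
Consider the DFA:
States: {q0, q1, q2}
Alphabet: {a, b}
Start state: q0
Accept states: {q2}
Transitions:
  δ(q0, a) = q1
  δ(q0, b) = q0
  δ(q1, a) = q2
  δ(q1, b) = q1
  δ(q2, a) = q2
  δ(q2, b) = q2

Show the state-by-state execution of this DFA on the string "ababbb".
read 'a': q0 → q1
  read 'b': q1 → q1
  read 'a': q1 → q2
  read 'b': q2 → q2
  read 'b': q2 → q2
  read 'b': q2 → q2
q0 -> q1 -> q1 -> q2 -> q2 -> q2 -> q2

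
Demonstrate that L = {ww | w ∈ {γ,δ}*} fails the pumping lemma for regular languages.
Assume L is regular with pumping length p. Idea: pumping the leading γ-block breaks the equality of the two halves.
Choose s = γ^p δ γ^p δ ∈ L (with w = γ^p δ). |s| = 2p+2 ≥ p. By the pumping lemma, s = xyz with |xy| ≤ p, |y| > 0, so y = γ^k with k ≥ 1, in the first γ-block. Then xy²z = γ^(p+k) δ γ^p δ, of length 2p+2+k. If k is odd this length is odd, so it cannot be of the form ww. If k is even, each half has length p+1+k/2 ≤ p+k, so the first half lies entirely inside the leading γ-block and contains no δ, while the second half ends in δ; the halves differ. Either way xy²z ∉ L.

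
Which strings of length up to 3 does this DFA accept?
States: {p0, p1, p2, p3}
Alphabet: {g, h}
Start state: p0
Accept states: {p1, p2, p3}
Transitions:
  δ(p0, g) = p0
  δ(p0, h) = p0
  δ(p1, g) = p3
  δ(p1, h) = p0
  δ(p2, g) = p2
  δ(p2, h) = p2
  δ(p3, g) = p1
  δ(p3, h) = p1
None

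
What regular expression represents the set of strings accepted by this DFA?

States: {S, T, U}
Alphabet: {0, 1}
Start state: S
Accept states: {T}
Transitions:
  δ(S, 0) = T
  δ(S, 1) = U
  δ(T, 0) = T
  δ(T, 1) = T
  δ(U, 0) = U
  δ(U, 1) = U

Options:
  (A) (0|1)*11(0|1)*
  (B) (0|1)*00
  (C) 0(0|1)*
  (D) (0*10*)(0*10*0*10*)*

Check each option against the DFA on short strings; one disagreement eliminates an option:
  (A) (0|1)*11(0|1)*: on '0' the DFA goes S → T and accepts (T ∈ Accept), but the regex does not match it → eliminate
  (B) (0|1)*00: on '0' the DFA goes S → T and accepts (T ∈ Accept), but the regex does not match it → eliminate
  (C) 0(0|1)*: agrees with the DFA on every string of length ≤ 6
  (D) (0*10*)(0*10*0*10*)*: on '0' the DFA goes S → T and accepts (T ∈ Accept), but the regex does not match it → eliminate
Only (C) is consistent with the DFA.
(C) 0(0|1)*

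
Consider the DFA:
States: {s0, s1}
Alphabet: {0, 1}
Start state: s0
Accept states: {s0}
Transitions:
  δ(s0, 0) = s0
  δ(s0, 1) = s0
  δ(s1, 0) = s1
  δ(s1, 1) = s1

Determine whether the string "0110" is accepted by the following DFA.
Processing string "0110":
  s0 --0--> s0
  s0 --1--> s0
  s0 --1--> s0
  s0 --0--> s0
Final state: s0
Accept states: {s0}
Yes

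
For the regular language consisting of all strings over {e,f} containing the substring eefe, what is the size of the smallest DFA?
By Myhill–Nerode, count the distinguishable equivalence classes: 5 classes — one per longest suffix of the input that is a prefix of 'eefe' (lengths 0 through 3), plus an absorbing 'already seen eefe' class.
5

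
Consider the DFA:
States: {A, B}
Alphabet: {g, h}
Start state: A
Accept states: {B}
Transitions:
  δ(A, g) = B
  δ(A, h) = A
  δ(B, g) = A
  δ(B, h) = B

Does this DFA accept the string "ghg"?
Processing string "ghg":
  A --g--> B
  B --h--> B
  B --g--> A
Final state: A
Accept states: {B}
No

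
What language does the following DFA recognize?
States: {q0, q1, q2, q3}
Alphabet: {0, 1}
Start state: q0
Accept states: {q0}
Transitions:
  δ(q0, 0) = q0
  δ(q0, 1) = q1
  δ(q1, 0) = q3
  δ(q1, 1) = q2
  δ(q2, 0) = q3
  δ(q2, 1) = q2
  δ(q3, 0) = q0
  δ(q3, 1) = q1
Testing a few strings:
  '000' → accept
  '0' → accept
  '1010' → reject
  '10' → reject
State roles: q0=value ≡ 0 (mod 4); q1=value ≡ 1 (mod 4); q2=value ≡ 3 (mod 4); q3=value ≡ 2 (mod 4)
All binary strings representing a multiple of 4 (read in base 2; leading zeros allowed and ε counts as 0)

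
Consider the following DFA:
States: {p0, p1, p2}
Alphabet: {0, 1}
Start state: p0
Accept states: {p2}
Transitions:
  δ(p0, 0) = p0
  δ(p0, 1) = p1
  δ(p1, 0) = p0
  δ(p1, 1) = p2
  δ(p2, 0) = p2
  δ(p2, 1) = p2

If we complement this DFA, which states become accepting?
Complement accept states = All states \ Original accept states
= {p0, p1, p2} \ {p2}
{p0, p1}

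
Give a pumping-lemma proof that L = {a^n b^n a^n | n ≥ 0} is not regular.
Assume L is regular with pumping length p. Idea: pumping the first a-block unbalances it against the other two.
Choose s = a^p b^p a^p ∈ L (|s| = 3p ≥ p). By the pumping lemma, s = xyz with |xy| ≤ p, |y| > 0, so y = a^k with k ≥ 1, inside the first a-block. Then xy²z = a^(p+k) b^p a^p. The first block has length p+k ≠ p, so the three block lengths are no longer equal and xy²z ∉ L.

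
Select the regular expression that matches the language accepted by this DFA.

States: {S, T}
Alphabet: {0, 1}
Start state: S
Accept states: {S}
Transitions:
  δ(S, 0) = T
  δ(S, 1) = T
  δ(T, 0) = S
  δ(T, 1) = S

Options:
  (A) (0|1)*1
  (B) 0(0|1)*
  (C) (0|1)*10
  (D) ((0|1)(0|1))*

Check each option against the DFA on short strings; one disagreement eliminates an option:
  (A) (0|1)*1: on ε the DFA stays in S and accepts (S ∈ Accept), but the regex does not match it → eliminate
  (B) 0(0|1)*: on ε the DFA stays in S and accepts (S ∈ Accept), but the regex does not match it → eliminate
  (C) (0|1)*10: on ε the DFA stays in S and accepts (S ∈ Accept), but the regex does not match it → eliminate
  (D) ((0|1)(0|1))*: agrees with the DFA on every string of length ≤ 6
Only (D) is consistent with the DFA.
(D) ((0|1)(0|1))*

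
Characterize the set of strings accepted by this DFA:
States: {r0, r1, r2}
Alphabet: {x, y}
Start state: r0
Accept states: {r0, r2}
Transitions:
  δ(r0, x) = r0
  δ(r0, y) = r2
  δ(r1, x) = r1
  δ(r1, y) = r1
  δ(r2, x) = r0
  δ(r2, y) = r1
Testing a few strings:
  'xxyy' → reject
  'yy' → reject
  'xxy' → accept
  'yxxy' → accept
State roles: r0=last symbol not y (ok); r1=saw yy (dead); r2=last symbol y (ok)
All strings over {x,y} with no two consecutive y's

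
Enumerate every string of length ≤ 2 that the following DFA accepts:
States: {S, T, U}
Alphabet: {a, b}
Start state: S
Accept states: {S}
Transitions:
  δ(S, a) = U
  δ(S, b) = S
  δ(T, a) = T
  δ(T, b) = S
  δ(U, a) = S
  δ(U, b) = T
ε, b, aa, bb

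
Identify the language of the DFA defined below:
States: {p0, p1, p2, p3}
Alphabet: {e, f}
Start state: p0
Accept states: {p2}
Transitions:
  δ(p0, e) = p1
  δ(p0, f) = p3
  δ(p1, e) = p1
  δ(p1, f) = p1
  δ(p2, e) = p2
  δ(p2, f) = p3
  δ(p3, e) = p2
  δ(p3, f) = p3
Testing a few strings:
  'fff' → reject
  'eef' → reject
  'e' → reject
  'fe' → accept
State roles: p0=no input read; p1=started with e (dead); p2=started with f, last symbol e; p3=started with f, last symbol f
All strings over {e,f} that start with f and end with e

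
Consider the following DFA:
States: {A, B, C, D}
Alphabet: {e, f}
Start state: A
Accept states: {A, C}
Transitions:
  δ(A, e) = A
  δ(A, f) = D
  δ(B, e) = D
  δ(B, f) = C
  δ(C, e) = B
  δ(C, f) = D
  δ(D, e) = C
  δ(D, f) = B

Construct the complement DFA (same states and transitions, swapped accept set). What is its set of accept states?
Complement accept states = All states \ Original accept states
= {A, B, C, D} \ {A, C}
{B, D}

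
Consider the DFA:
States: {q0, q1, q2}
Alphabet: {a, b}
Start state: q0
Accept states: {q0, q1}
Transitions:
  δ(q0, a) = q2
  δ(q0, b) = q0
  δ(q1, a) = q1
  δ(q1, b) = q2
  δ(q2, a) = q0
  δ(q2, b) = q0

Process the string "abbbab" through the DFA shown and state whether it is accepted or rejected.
Processing string "abbbab":
  q0 --a--> q2
  q2 --b--> q0
  q0 --b--> q0
  q0 --b--> q0
  q0 --a--> q2
  q2 --b--> q0
Final state: q0
Accept states: {q0, q1}
Yes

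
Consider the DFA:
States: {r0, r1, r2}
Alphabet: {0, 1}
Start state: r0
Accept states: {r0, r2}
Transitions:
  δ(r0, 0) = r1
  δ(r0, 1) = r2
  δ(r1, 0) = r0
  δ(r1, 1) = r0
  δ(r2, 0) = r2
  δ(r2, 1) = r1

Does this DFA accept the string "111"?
Processing string "111":
  r0 --1--> r2
  r2 --1--> r1
  r1 --1--> r0
Final state: r0
Accept states: {r0, r2}
Yes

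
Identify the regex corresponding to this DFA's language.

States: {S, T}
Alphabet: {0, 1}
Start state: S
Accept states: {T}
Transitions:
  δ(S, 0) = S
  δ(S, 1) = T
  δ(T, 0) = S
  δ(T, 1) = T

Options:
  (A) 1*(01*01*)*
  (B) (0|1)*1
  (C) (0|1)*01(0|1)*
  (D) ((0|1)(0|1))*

Check each option against the DFA on short strings; one disagreement eliminates an option:
  (A) 1*(01*01*)*: on ε the DFA stays in S and rejects (S ∉ Accept), but the regex matches it → eliminate
  (B) (0|1)*1: agrees with the DFA on every string of length ≤ 6
  (C) (0|1)*01(0|1)*: on '1' the DFA goes S → T and accepts (T ∈ Accept), but the regex does not match it → eliminate
  (D) ((0|1)(0|1))*: on ε the DFA stays in S and rejects (S ∉ Accept), but the regex matches it → eliminate
Only (B) is consistent with the DFA.
(B) (0|1)*1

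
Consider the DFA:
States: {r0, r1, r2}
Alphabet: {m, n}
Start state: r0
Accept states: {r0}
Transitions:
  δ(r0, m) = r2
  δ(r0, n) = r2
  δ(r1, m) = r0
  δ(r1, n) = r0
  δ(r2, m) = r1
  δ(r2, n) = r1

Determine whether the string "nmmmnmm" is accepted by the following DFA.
Processing string "nmmmnmm":
  r0 --n--> r2
  r2 --m--> r1
  r1 --m--> r0
  r0 --m--> r2
  r2 --n--> r1
  r1 --m--> r0
  r0 --m--> r2
Final state: r2
Accept states: {r0}
No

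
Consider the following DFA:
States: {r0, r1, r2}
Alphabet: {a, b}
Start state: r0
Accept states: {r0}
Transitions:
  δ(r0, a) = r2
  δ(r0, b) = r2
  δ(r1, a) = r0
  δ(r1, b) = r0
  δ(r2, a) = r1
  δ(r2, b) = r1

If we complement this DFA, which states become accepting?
Complement accept states = All states \ Original accept states
= {r0, r1, r2} \ {r0}
{r1, r2}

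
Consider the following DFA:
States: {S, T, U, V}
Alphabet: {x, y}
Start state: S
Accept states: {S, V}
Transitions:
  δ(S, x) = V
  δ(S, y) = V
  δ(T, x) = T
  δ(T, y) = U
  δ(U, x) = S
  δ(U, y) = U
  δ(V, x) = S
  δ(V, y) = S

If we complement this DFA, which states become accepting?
Complement accept states = All states \ Original accept states
= {S, T, U, V} \ {S, V}
{T, U}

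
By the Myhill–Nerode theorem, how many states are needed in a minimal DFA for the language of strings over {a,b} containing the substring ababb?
By Myhill–Nerode, count the distinguishable equivalence classes: 6 classes — one per longest suffix of the input that is a prefix of 'ababb' (lengths 0 through 4), plus an absorbing 'already seen ababb' class.
6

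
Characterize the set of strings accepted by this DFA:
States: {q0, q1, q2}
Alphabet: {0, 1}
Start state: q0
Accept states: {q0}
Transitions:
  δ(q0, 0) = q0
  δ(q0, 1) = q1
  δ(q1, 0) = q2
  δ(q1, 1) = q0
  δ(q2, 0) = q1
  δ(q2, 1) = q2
Testing a few strings:
  '110' → accept
  '11' → accept
  '1011' → reject
  '10' → reject
State roles: q0=value ≡ 0 (mod 3); q1=value ≡ 1 (mod 3); q2=value ≡ 2 (mod 3)
All binary strings representing a multiple of 3 (read in base 2; leading zeros allowed and ε counts as 0)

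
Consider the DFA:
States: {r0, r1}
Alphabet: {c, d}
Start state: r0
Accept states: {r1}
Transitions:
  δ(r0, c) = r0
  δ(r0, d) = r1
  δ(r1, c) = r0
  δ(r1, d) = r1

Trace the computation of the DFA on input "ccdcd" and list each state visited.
read 'c': r0 → r0
  read 'c': r0 → r0
  read 'd': r0 → r1
  read 'c': r1 → r0
  read 'd': r0 → r1
r0 -> r0 -> r0 -> r1 -> r0 -> r1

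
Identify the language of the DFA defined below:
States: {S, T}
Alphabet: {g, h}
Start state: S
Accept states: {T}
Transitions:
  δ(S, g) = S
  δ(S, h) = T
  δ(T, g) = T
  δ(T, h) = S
Testing a few strings:
  'hhg' → reject
  'ggg' → reject
  'hgh' → reject
  'g' → reject
State roles: S=even number of h's so far; T=odd number of h's so far
All strings over {g,h} with an odd number of h's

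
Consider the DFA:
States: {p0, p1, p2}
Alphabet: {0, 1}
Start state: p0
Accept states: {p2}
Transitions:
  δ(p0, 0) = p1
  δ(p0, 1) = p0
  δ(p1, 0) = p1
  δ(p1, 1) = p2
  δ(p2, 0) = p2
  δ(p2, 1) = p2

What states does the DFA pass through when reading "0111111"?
read '0': p0 → p1
  read '1': p1 → p2
  read '1': p2 → p2
  read '1': p2 → p2
  read '1': p2 → p2
  read '1': p2 → p2
  read '1': p2 → p2
p0 -> p1 -> p2 -> p2 -> p2 -> p2 -> p2 -> p2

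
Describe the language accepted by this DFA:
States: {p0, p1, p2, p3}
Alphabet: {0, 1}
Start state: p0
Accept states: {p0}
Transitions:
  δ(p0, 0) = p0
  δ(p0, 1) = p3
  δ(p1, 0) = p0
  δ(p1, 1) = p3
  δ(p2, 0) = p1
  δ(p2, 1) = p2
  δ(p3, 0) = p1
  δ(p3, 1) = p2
Testing a few strings:
  '001' → reject
  '0' → accept
  '00' → accept
  '0010' → reject
State roles: p0=value ≡ 0 (mod 4); p1=value ≡ 2 (mod 4); p2=value ≡ 3 (mod 4); p3=value ≡ 1 (mod 4)
All binary strings representing a multiple of 4 (read in base 2; leading zeros allowed and ε counts as 0)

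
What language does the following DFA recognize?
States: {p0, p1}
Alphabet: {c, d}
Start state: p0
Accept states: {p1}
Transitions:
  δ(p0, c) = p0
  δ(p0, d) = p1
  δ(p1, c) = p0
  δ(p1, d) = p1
Testing a few strings:
  'ddd' → accept
  'cd' → accept
  'dc' → reject
  'd' → accept
State roles: p0=last symbol not d; p1=last symbol is d
All strings over {c,d} ending with d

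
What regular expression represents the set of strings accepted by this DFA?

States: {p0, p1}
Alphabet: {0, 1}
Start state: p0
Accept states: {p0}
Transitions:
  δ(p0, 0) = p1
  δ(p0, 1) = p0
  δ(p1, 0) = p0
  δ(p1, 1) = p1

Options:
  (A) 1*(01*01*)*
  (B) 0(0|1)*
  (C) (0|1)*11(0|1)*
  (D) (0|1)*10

Check each option against the DFA on short strings; one disagreement eliminates an option:
  (A) 1*(01*01*)*: agrees with the DFA on every string of length ≤ 6
  (B) 0(0|1)*: on ε the DFA stays in p0 and accepts (p0 ∈ Accept), but the regex does not match it → eliminate
  (C) (0|1)*11(0|1)*: on ε the DFA stays in p0 and accepts (p0 ∈ Accept), but the regex does not match it → eliminate
  (D) (0|1)*10: on ε the DFA stays in p0 and accepts (p0 ∈ Accept), but the regex does not match it → eliminate
Only (A) is consistent with the DFA.
(A) 1*(01*01*)*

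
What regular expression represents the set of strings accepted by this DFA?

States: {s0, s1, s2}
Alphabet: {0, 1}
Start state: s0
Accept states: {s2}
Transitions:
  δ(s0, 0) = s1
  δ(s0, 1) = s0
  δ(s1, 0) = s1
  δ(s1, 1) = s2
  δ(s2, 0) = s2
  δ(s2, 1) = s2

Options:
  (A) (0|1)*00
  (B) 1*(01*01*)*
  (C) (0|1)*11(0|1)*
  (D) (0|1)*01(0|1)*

Check each option against the DFA on short strings; one disagreement eliminates an option:
  (A) (0|1)*00: on '00' the DFA goes s0 → s1 → s1 and rejects (s1 ∉ Accept), but the regex matches it → eliminate
  (B) 1*(01*01*)*: on ε the DFA stays in s0 and rejects (s0 ∉ Accept), but the regex matches it → eliminate
  (C) (0|1)*11(0|1)*: on '01' the DFA goes s0 → s1 → s2 and accepts (s2 ∈ Accept), but the regex does not match it → eliminate
  (D) (0|1)*01(0|1)*: agrees with the DFA on every string of length ≤ 6
Only (D) is consistent with the DFA.
(D) (0|1)*01(0|1)*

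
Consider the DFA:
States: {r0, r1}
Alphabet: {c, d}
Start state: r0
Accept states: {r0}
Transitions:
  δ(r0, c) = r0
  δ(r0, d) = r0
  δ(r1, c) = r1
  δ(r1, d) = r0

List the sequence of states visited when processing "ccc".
read 'c': r0 → r0
  read 'c': r0 → r0
  read 'c': r0 → r0
r0 -> r0 -> r0 -> r0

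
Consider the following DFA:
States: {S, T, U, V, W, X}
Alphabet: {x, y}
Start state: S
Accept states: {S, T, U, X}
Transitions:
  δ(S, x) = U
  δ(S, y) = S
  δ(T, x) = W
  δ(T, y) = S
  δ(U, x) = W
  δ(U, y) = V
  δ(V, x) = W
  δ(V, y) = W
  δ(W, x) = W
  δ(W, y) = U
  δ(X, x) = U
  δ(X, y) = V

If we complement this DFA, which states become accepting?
Complement accept states = All states \ Original accept states
= {S, T, U, V, W, X} \ {S, T, U, X}
{V, W}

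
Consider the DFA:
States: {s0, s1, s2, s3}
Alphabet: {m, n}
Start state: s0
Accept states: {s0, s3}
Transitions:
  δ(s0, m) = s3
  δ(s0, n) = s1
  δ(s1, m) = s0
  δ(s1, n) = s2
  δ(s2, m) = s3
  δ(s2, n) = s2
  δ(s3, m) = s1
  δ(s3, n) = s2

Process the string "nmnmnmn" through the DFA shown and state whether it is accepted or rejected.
Processing string "nmnmnmn":
  s0 --n--> s1
  s1 --m--> s0
  s0 --n--> s1
  s1 --m--> s0
  s0 --n--> s1
  s1 --m--> s0
  s0 --n--> s1
Final state: s1
Accept states: {s0, s3}
No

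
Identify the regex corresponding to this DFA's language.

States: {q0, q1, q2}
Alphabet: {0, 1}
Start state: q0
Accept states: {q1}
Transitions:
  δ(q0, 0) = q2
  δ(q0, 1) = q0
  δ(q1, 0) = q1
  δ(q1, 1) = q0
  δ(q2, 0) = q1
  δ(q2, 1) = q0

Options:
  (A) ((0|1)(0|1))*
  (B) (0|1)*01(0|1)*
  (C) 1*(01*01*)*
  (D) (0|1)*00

Check each option against the DFA on short strings; one disagreement eliminates an option:
  (A) ((0|1)(0|1))*: on ε the DFA stays in q0 and rejects (q0 ∉ Accept), but the regex matches it → eliminate
  (B) (0|1)*01(0|1)*: on '00' the DFA goes q0 → q2 → q1 and accepts (q1 ∈ Accept), but the regex does not match it → eliminate
  (C) 1*(01*01*)*: on ε the DFA stays in q0 and rejects (q0 ∉ Accept), but the regex matches it → eliminate
  (D) (0|1)*00: agrees with the DFA on every string of length ≤ 6
Only (D) is consistent with the DFA.
(D) (0|1)*00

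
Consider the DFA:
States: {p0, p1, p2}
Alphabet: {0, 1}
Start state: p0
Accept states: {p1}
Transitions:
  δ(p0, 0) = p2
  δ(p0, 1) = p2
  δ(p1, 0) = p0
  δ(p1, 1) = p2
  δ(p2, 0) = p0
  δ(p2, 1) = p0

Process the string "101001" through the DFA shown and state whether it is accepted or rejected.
Processing string "101001":
  p0 --1--> p2
  p2 --0--> p0
  p0 --1--> p2
  p2 --0--> p0
  p0 --0--> p2
  p2 --1--> p0
Final state: p0
Accept states: {p1}
No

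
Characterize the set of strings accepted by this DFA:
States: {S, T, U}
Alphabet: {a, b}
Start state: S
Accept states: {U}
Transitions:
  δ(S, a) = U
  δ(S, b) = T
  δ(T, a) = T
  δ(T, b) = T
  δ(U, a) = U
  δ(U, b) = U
Testing a few strings:
  'ab' → accept
  'ba' → reject
  'b' → reject
  'aab' → accept
State roles: S=no input read; T=started with b (dead); U=started with a
All strings over {a,b} starting with a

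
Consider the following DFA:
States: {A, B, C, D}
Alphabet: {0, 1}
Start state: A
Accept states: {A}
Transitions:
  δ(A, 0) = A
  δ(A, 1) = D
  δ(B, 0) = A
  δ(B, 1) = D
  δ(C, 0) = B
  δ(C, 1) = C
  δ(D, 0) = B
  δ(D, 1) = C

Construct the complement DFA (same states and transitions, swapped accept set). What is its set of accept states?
Complement accept states = All states \ Original accept states
= {A, B, C, D} \ {A}
{B, C, D}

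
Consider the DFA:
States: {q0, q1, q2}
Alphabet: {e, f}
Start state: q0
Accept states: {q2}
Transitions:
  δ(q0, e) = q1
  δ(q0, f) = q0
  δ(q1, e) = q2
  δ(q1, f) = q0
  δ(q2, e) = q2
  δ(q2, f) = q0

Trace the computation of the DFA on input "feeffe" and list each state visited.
read 'f': q0 → q0
  read 'e': q0 → q1
  read 'e': q1 → q2
  read 'f': q2 → q0
  read 'f': q0 → q0
  read 'e': q0 → q1
q0 -> q0 -> q1 -> q2 -> q0 -> q0 -> q1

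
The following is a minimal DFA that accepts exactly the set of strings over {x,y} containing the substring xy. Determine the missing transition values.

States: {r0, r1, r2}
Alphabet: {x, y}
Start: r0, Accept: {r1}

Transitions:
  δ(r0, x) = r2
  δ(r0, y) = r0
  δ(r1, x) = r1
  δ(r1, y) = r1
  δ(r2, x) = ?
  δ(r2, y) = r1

From the language and accept set, identify what each state tracks — r0: no x seen yet; r1: substring xy seen; r2: seen a x, waiting for y.
Each missing δ(q, a) is the state matching the new tracked value after reading a.
δ(r2, x) = r2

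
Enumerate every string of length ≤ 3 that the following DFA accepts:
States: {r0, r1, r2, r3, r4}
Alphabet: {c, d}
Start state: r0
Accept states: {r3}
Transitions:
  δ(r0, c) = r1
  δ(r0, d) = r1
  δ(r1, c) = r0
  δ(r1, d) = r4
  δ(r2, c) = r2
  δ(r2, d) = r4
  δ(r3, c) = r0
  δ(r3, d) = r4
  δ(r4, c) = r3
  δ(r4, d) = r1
cdc, ddc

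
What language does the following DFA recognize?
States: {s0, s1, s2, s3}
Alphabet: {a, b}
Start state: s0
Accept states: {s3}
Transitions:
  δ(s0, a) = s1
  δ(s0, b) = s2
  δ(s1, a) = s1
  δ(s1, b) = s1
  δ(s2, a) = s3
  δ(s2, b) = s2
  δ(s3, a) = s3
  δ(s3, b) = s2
Testing a few strings:
  'baa' → accept
  'ba' → accept
  'aabb' → reject
  'a' → reject
State roles: s0=no input read; s1=started with a (dead); s2=started with b, last symbol b; s3=started with b, last symbol a
All strings over {a,b} that start with b and end with a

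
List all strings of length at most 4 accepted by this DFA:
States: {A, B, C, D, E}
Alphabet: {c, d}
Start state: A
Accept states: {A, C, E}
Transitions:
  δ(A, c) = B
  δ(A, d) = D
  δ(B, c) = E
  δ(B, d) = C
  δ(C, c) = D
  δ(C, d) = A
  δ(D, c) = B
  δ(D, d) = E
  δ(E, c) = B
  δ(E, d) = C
ε, cc, cd, dd, ccd, cdd, dcc, dcd, ddd, cccc, cccd, ccdd, cdcd, dccd, dcdd, ddcc, ddcd, dddd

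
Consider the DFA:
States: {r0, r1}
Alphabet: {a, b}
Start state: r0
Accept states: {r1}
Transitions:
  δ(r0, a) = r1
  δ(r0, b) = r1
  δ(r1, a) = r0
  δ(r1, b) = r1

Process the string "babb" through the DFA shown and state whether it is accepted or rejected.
Processing string "babb":
  r0 --b--> r1
  r1 --a--> r0
  r0 --b--> r1
  r1 --b--> r1
Final state: r1
Accept states: {r1}
Yes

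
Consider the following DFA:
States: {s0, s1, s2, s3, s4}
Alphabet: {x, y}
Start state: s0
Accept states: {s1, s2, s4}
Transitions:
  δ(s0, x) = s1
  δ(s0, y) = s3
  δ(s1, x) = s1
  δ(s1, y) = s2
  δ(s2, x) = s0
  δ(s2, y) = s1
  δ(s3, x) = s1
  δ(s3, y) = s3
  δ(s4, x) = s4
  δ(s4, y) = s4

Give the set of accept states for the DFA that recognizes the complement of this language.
Complement accept states = All states \ Original accept states
= {s0, s1, s2, s3, s4} \ {s1, s2, s4}
{s0, s3}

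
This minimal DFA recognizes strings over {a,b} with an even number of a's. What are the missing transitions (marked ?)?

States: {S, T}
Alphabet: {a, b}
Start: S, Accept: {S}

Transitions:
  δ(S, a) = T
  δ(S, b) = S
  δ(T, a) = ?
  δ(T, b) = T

From the language and accept set, identify what each state tracks — S: even number of a's so far; T: odd number of a's so far.
Each missing δ(q, a) is the state matching the new tracked value after reading a.
δ(T, a) = S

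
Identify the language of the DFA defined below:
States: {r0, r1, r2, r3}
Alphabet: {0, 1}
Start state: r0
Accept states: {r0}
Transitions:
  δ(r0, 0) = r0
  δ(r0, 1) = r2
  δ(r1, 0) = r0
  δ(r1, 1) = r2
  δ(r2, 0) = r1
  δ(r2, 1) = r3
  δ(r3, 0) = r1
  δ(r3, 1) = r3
Testing a few strings:
  '100' → accept
  '1' → reject
  '000' → accept
  '1000' → accept
State roles: r0=value ≡ 0 (mod 4); r1=value ≡ 2 (mod 4); r2=value ≡ 1 (mod 4); r3=value ≡ 3 (mod 4)
All binary strings representing a multiple of 4 (read in base 2; leading zeros allowed and ε counts as 0)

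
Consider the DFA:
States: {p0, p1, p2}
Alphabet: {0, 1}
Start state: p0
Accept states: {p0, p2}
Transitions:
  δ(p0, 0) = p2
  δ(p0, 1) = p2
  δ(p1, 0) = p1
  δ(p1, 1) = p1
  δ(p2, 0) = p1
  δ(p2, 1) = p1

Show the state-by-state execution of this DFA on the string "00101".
read '0': p0 → p2
  read '0': p2 → p1
  read '1': p1 → p1
  read '0': p1 → p1
  read '1': p1 → p1
p0 -> p2 -> p1 -> p1 -> p1 -> p1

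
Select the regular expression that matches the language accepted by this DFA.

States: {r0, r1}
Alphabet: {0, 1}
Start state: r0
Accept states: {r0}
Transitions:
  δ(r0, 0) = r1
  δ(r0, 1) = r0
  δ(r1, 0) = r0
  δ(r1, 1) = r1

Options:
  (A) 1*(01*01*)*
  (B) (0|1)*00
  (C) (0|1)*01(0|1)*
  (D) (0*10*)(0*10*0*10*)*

Check each option against the DFA on short strings; one disagreement eliminates an option:
  (A) 1*(01*01*)*: agrees with the DFA on every string of length ≤ 6
  (B) (0|1)*00: on ε the DFA stays in r0 and accepts (r0 ∈ Accept), but the regex does not match it → eliminate
  (C) (0|1)*01(0|1)*: on ε the DFA stays in r0 and accepts (r0 ∈ Accept), but the regex does not match it → eliminate
  (D) (0*10*)(0*10*0*10*)*: on ε the DFA stays in r0 and accepts (r0 ∈ Accept), but the regex does not match it → eliminate
Only (A) is consistent with the DFA.
(A) 1*(01*01*)*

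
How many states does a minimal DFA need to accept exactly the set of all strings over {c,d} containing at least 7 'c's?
By Myhill–Nerode, count the distinguishable equivalence classes: 8 classes — having seen 0, 1, …, 6, or ≥7 copies of 'c'; any two classes i < j (j ≤ 7) are distinguished by the string c^(7−j), which takes class j to 7 copies (accepted) but leaves class i below 7 (rejected).
8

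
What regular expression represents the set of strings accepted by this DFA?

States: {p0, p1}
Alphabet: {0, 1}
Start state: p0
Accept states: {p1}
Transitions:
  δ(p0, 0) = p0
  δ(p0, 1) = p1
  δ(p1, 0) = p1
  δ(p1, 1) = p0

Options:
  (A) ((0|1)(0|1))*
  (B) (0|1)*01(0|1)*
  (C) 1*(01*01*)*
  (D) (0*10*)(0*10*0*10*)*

Check each option against the DFA on short strings; one disagreement eliminates an option:
  (A) ((0|1)(0|1))*: on ε the DFA stays in p0 and rejects (p0 ∉ Accept), but the regex matches it → eliminate
  (B) (0|1)*01(0|1)*: on '1' the DFA goes p0 → p1 and accepts (p1 ∈ Accept), but the regex does not match it → eliminate
  (C) 1*(01*01*)*: on ε the DFA stays in p0 and rejects (p0 ∉ Accept), but the regex matches it → eliminate
  (D) (0*10*)(0*10*0*10*)*: agrees with the DFA on every string of length ≤ 6
Only (D) is consistent with the DFA.
(D) (0*10*)(0*10*0*10*)*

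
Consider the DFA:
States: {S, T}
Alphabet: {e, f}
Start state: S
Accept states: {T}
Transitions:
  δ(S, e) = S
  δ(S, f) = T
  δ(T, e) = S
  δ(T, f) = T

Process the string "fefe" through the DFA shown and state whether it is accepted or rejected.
Processing string "fefe":
  S --f--> T
  T --e--> S
  S --f--> T
  T --e--> S
Final state: S
Accept states: {T}
No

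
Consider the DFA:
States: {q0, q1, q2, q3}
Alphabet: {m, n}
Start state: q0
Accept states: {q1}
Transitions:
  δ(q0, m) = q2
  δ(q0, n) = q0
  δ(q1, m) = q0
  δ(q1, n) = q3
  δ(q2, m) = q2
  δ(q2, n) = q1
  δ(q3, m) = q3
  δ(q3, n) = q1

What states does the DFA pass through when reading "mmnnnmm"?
read 'm': q0 → q2
  read 'm': q2 → q2
  read 'n': q2 → q1
  read 'n': q1 → q3
  read 'n': q3 → q1
  read 'm': q1 → q0
  read 'm': q0 → q2
q0 -> q2 -> q2 -> q1 -> q3 -> q1 -> q0 -> q2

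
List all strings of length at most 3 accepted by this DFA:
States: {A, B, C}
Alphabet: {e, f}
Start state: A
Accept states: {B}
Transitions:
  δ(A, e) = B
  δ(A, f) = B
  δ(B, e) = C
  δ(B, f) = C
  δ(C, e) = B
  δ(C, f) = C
e, f, eee, efe, fee, ffe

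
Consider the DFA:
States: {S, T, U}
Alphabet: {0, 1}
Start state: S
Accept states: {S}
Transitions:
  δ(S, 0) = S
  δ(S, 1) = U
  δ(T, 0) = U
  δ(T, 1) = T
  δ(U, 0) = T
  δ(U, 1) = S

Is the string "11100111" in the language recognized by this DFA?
Processing string "11100111":
  S --1--> U
  U --1--> S
  S --1--> U
  U --0--> T
  T --0--> U
  U --1--> S
  S --1--> U
  U --1--> S
Final state: S
Accept states: {S}
Yes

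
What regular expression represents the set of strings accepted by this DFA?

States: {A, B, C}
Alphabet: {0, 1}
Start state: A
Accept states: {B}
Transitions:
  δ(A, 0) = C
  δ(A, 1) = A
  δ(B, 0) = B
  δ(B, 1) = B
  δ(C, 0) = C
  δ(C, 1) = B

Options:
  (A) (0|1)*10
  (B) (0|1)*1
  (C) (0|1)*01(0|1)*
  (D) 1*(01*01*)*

Check each option against the DFA on short strings; one disagreement eliminates an option:
  (A) (0|1)*10: on '01' the DFA goes A → C → B and accepts (B ∈ Accept), but the regex does not match it → eliminate
  (B) (0|1)*1: on '1' the DFA goes A → A and rejects (A ∉ Accept), but the regex matches it → eliminate
  (C) (0|1)*01(0|1)*: agrees with the DFA on every string of length ≤ 6
  (D) 1*(01*01*)*: on ε the DFA stays in A and rejects (A ∉ Accept), but the regex matches it → eliminate
Only (C) is consistent with the DFA.
(C) (0|1)*01(0|1)*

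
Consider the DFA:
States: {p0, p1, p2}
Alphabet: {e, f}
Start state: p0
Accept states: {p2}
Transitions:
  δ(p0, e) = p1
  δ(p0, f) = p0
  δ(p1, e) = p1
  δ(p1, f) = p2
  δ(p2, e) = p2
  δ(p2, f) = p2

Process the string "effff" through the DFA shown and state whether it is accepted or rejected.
Processing string "effff":
  p0 --e--> p1
  p1 --f--> p2
  p2 --f--> p2
  p2 --f--> p2
  p2 --f--> p2
Final state: p2
Accept states: {p2}
Yes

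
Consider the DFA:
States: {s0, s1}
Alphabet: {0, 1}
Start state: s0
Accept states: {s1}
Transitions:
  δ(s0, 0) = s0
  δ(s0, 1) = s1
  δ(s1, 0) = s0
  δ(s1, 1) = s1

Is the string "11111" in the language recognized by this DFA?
Processing string "11111":
  s0 --1--> s1
  s1 --1--> s1
  s1 --1--> s1
  s1 --1--> s1
  s1 --1--> s1
Final state: s1
Accept states: {s1}
Yes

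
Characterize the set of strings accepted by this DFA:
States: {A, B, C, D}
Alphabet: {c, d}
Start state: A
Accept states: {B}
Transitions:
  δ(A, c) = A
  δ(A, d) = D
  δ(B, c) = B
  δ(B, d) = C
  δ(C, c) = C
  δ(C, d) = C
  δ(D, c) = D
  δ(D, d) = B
Testing a few strings:
  'cc' → reject
  'dd' → accept
  'ddd' → reject
  'ccdd' → accept
State roles: A=zero d's; B=two d's; C=≥ three d's (dead); D=one d
All strings over {c,d} containing exactly two d's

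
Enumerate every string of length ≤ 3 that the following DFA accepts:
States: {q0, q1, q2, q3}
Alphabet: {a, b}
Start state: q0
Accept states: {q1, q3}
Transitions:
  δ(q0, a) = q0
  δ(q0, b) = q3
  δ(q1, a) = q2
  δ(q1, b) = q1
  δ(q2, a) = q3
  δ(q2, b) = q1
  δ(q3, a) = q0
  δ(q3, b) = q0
b, ab, aab, bab, bbb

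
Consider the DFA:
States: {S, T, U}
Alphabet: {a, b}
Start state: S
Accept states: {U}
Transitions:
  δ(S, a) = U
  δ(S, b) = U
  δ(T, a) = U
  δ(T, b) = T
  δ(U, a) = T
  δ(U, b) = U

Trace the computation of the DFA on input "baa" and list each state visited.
read 'b': S → U
  read 'a': U → T
  read 'a': T → U
S -> U -> T -> U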